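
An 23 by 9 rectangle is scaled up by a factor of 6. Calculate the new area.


Original dimensions: 23 x 9
Enlargement factor = 6
New width = 23 * 6 = 138
New height = 9 * 6 = 54
New area = 138 * 54 = 7452

7452


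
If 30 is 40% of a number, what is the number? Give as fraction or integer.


Given: 30 is 40% of the whole
Set up: 30 = 40/100 * whole
whole = 30 * 100 / 40
whole = 3000 / 40
whole = 75

75


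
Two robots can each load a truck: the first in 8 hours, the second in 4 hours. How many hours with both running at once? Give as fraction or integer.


Rate of A = 1/8 job per hour
Rate of B = 1/4 job per hour
Combined rate = 1/8 + 1/4
Find common denominator: (4 + 8)/(8*4) = 12/32
Combined rate = 3/8 job per hour
Time together = 1 / (3/8) = 8/3 hours

8/3


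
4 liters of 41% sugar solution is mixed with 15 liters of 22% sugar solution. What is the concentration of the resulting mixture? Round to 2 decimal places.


Solute in mixture 1 = 41% of 4 L = 4*41/100 = 41/25 L
Solute in mixture 2 = 22% of 15 L = 15*22/100 = 33/10 L
Total solute = 41/25 + 33/10 = 247/50 L
Total volume = 4 + 15 = 19 L
Final concentration = 247/50/19 * 100 = 26.00%

26.00


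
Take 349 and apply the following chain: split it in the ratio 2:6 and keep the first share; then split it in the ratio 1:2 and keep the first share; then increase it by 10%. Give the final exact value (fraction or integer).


Start with 349.
Step 1: Split 2:6, first share = 349 * 2/8 = 349/4
Step 2: Split 1:2, first share = 349/4 * 1/3 = 349/12
Step 3: Increase by 10%: 349/12 * 110/100 = 3839/120
Final result = 3839/120

3839/120


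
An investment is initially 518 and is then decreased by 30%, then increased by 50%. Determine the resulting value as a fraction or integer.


Start: 518
Step 1: decrease by 30% => multiply by 70/100
  518 * 70/100 = 1813/5
Step 2: increase by 50% => multiply by 150/100
  1813/5 * 150/100 = 5439/10
Final value = 5439/10

5439/10


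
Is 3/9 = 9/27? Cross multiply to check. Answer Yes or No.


Cross multiply to check 3/9 = 9/27
Left cross product: 3 * 27 = 81
Right cross product: 9 * 9 = 81
81 = 81
Equal, so proportions match => Yes

Yes


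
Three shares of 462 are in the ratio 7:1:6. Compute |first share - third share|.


Total parts = 7 + 1 + 6 = 14
Value per part = 462 / 14 = 33
Shares: 7*33=231, 1*33=33, 6*33=198
First share = 231, third share = 198
Difference = |231 - 198| = 33

33


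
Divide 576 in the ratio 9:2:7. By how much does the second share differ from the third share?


Total parts = 9 + 2 + 7 = 18
Value per part = 576 / 18 = 32
Shares: 9*32=288, 2*32=64, 7*32=224
Second share = 64, third share = 224
Difference = |64 - 224| = 160

160


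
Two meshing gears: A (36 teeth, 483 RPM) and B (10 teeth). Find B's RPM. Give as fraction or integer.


Gear ratio: teeth_A * RPM_A = teeth_B * RPM_B
36 * 483 = 10 * RPM_B
17388 = 10 * RPM_B
RPM_B = 17388 / 10
RPM_B = 8694/5

8694/5


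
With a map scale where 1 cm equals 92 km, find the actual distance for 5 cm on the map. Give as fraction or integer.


Map scale: 1 cm = 92 km
Measured distance on map = 5 cm
Set up proportion: 5 * 92 / 1
= 460 / 1
= 460 km

460


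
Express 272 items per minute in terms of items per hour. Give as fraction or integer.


Converting from per minute to per hour
Rate = 272 items per minute
Multiply by 60: 272 * 60
= 16320 items per hour

16320


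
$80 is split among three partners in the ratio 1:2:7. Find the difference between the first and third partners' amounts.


Total parts = 1 + 2 + 7 = 10
Value per part = 80 / 10 = 8
Shares: 1*8=8, 2*8=16, 7*8=56
First share = 8, third share = 56
Difference = |8 - 56| = 48

48


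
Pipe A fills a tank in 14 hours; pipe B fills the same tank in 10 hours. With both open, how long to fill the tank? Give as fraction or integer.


Rate of A = 1/14 job per hour
Rate of B = 1/10 job per hour
Combined rate = 1/14 + 1/10
Find common denominator: (10 + 14)/(14*10) = 24/140
Combined rate = 6/35 job per hour
Time together = 1 / (6/35) = 35/6 hours

35/6


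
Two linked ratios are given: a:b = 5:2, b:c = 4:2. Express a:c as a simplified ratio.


Given a:b = 5:2 and b:c = 4:2
Make b consistent. Multiply first ratio by 4: a:b = 20:8
Multiply second ratio by 2: b:c = 8:4
Now b = 8 in both, so a:b:c = 20:8:4
Therefore a:c = 20:4
Simplify by GCD: a:c = 5:1

5:1


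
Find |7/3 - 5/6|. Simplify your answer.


Simplify: 7/3 = 7/3 and 5/6 = 5/6
Find common denominator: LCD = 6
Convert: 14/6 and 5/6
Difference = |14 - 5|/6 = 9/6
Simplified = 3/2

3/2


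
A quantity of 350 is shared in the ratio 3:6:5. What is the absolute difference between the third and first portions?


Total parts = 3 + 6 + 5 = 14
Value per part = 350 / 14 = 25
Shares: 3*25=75, 6*25=150, 5*25=125
Third share = 125, first share = 75
Difference = |125 - 75| = 50

50


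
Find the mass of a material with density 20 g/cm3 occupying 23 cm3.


Using mass = density * volume
Density = 20 g/cm3
Volume = 23 cm3
Mass = 20 * 23
= 460 g

460


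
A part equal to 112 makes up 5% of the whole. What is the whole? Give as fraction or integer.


Given: 112 is 5% of the whole
Set up: 112 = 5/100 * whole
whole = 112 * 100 / 5
whole = 11200 / 5
whole = 2240

2240


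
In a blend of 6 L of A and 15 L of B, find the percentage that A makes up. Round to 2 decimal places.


Volume of A = 6 L
Volume of B = 15 L
Total volume = 6 + 15 = 21 L
Percentage of A = (6/21) * 100
= 28.57%

28.57


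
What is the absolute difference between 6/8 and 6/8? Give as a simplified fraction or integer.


Simplify: 6/8 = 3/4 and 6/8 = 3/4
Find common denominator: LCD = 4
Convert: 3/4 and 3/4
Difference = |3 - 3|/4 = 0/4
Simplified = 0

0


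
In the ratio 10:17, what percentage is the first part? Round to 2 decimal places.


Total parts = 10 + 17 = 27
First part fraction = 10/27
Percentage = (10/27) * 100
= 0.37037 * 100
= 37.04%

37.04


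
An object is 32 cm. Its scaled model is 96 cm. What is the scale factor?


Original length = 32 cm
Scaled length = 96 cm
Scale factor = 96 / 32
= 3

3


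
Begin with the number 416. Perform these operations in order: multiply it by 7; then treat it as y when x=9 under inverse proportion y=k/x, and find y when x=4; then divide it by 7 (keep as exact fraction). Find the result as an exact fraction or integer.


Start with 416.
Step 1: Multiply by 7: 416 * 7 = 2912
Step 2: Inverse prop: k = (2912)*9; new y = k/4 = 2912*9/4 = 6552
Step 3: Divide by 7: 6552 / 7 = 936
Final result = 936

936


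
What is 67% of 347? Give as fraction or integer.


Compute 67% of 347
Convert percentage: 67% = 67/100
Multiply: 347 * 67/100
= 23249/100
= 23249/100

23249/100


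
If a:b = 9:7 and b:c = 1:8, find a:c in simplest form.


Given a:b = 9:7 and b:c = 1:8
Make b consistent. Multiply first ratio by 1: a:b = 9:7
Multiply second ratio by 7: b:c = 7:56
Now b = 7 in both, so a:b:c = 9:7:56
Therefore a:c = 9:56
Simplify by GCD: a:c = 9:56

9:56


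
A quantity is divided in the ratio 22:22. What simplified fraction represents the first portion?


Total parts = 22 + 22 = 44
First part fraction = 22/44
Simplify: 22/44 = 1/2

1/2


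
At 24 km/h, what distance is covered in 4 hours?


Using distance = speed * time
Speed = 24 km/h
Time = 4 hours
Distance = 24 * 4
= 96 km

96


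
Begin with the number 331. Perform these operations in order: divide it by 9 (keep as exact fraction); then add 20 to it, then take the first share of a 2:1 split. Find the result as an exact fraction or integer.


Start with 331.
Step 1: Divide by 9: 331 / 9 = 331/9
Step 2: Add 20: 331/9+20=511/9; split 2:1 first = 511/9*2/3 = 1022/27
Final result = 1022/27

1022/27


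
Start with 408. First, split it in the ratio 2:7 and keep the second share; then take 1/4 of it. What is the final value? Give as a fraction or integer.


Start with 408.
Step 1: Split 2:7, second share = 408 * 7/9 = 952/3
Step 2: Take 1/4: 952/3 * 1/4 = 238/3
Final result = 238/3

238/3


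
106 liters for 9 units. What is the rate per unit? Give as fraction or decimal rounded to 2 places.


Total liters = 106
Number of units = 9
Unit rate = 106 / 9
= 11.78 liters per unit

11.78


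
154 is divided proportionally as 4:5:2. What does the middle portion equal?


Ratio = 4:5:2
Total parts = 4 + 5 + 2 = 11
Value per part = 154 / 11 = 14
First share = 4 * 14 = 56
Middle share = 5 * 14 = 70
Third share = 2 * 14 = 28

70


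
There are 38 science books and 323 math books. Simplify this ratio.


Find GCD(38, 323)
GCD = 19
Divide both by 19: 38/19 = 2, 323/19 = 17
Simplified ratio = 2:17

2:17


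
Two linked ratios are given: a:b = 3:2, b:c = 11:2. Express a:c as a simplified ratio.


Given a:b = 3:2 and b:c = 11:2
Make b consistent. Multiply first ratio by 11: a:b = 33:22
Multiply second ratio by 2: b:c = 22:4
Now b = 22 in both, so a:b:c = 33:22:4
Therefore a:c = 33:4
Simplify by GCD: a:c = 33:4

33:4


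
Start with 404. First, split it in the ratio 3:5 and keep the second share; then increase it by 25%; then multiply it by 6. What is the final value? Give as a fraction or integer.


Start with 404.
Step 1: Split 3:5, second share = 404 * 5/8 = 505/2
Step 2: Increase by 25%: 505/2 * 125/100 = 2525/8
Step 3: Multiply by 6: 2525/8 * 6 = 7575/4
Final result = 7575/4

7575/4


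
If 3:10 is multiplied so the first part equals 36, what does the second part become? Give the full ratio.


Original ratio: 3:10
First term target: 36
Scale factor = 36 / 3 = 12
Multiply second term: 10 * 12 = 120
Equivalent ratio = 36:120

36:120


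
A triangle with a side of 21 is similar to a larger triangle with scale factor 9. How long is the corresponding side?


Similar triangles have proportional sides
Scale factor = 9
Smaller side = 21
Corresponding larger side = 21 * 9
= 189

189


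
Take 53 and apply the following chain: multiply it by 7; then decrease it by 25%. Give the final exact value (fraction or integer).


Start with 53.
Step 1: Multiply by 7: 53 * 7 = 371
Step 2: Decrease by 25%: 371 * 75/100 = 1113/4
Final result = 1113/4

1113/4


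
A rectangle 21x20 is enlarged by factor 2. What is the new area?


Original dimensions: 21 x 20
Enlargement factor = 2
New width = 21 * 2 = 42
New height = 20 * 2 = 40
New area = 42 * 40 = 1680

1680


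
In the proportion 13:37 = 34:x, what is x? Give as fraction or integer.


Setting up: 13/37 = 34/x
Cross multiply: 13 * x = 37 * 34
13x = 1258
x = 1258/13
x = 1258/13

1258/13


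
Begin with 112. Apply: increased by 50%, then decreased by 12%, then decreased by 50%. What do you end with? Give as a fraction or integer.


Start: 112
Step 1: increase by 50% => multiply by 150/100
  112 * 150/100 = 168
Step 2: decrease by 12% => multiply by 88/100
  168 * 88/100 = 3696/25
Step 3: decrease by 50% => multiply by 50/100
  3696/25 * 50/100 = 1848/25
Final value = 1848/25

1848/25


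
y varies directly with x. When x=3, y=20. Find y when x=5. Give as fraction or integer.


Direct proportion: y = kx
Find k: k = 20/3 = 20/3
Compute y at x=5: y = 20/3 * 5
y = 100/3

100/3


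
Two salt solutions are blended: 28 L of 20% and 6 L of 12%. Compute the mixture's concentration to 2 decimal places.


Solute in mixture 1 = 20% of 28 L = 28*20/100 = 28/5 L
Solute in mixture 2 = 12% of 6 L = 6*12/100 = 18/25 L
Total solute = 28/5 + 18/25 = 158/25 L
Total volume = 28 + 6 = 34 L
Final concentration = 158/25/34 * 100 = 18.59%

18.59


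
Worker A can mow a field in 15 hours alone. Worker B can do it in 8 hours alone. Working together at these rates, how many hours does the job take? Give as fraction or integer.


Rate of A = 1/15 job per hour
Rate of B = 1/8 job per hour
Combined rate = 1/15 + 1/8
Find common denominator: (8 + 15)/(15*8) = 23/120
Combined rate = 23/120 job per hour
Time together = 1 / (23/120) = 120/23 hours

120/23


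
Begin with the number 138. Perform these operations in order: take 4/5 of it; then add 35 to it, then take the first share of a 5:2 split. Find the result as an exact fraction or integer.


Start with 138.
Step 1: Take 4/5: 138 * 4/5 = 552/5
Step 2: Add 35: 552/5+35=727/5; split 5:2 first = 727/5*5/7 = 727/7
Final result = 727/7

727/7


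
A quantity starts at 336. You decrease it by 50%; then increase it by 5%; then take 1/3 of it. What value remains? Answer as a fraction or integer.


Start with 336.
Step 1: Decrease by 50%: 336 * 50/100 = 168
Step 2: Increase by 5%: 168 * 105/100 = 882/5
Step 3: Take 1/3: 882/5 * 1/3 = 294/5
Final result = 294/5

294/5


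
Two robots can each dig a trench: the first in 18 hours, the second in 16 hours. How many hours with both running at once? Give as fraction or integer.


Rate of A = 1/18 job per hour
Rate of B = 1/16 job per hour
Combined rate = 1/18 + 1/16
Find common denominator: (16 + 18)/(18*16) = 34/288
Combined rate = 17/144 job per hour
Time together = 1 / (17/144) = 144/17 hours

144/17


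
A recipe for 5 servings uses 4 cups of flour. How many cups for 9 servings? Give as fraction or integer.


Original: 4 cups for 5 servings
Target servings = 9
Scaling factor = 9/5
New amount = 4 * 9/5
= 36/5
= 36/5 cups

36/5


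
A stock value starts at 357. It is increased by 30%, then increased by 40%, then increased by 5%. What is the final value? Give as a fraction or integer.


Start: 357
Step 1: increase by 30% => multiply by 130/100
  357 * 130/100 = 4641/10
Step 2: increase by 40% => multiply by 140/100
  4641/10 * 140/100 = 32487/50
Step 3: increase by 5% => multiply by 105/100
  32487/50 * 105/100 = 682227/1000
Final value = 682227/1000

682227/1000


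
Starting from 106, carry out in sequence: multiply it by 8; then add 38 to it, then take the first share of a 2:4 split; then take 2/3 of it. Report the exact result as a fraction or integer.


Start with 106.
Step 1: Multiply by 8: 106 * 8 = 848
Step 2: Add 38: 848+38=886; split 2:4 first = 886*2/6 = 886/3
Step 3: Take 2/3: 886/3 * 2/3 = 1772/9
Final result = 1772/9

1772/9


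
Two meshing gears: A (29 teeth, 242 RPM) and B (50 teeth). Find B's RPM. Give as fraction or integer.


Gear ratio: teeth_A * RPM_A = teeth_B * RPM_B
29 * 242 = 50 * RPM_B
7018 = 50 * RPM_B
RPM_B = 7018 / 50
RPM_B = 3509/25

3509/25


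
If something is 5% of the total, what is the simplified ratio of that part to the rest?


Part = 5%, Remainder = 95%
Ratio = 5:95
GCD(5, 95) = 5
Simplify: 1:19 = 1:19

1:19


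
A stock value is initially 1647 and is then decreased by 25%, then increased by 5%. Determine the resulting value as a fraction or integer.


Start: 1647
Step 1: decrease by 25% => multiply by 75/100
  1647 * 75/100 = 4941/4
Step 2: increase by 5% => multiply by 105/100
  4941/4 * 105/100 = 103761/80
Final value = 103761/80

103761/80


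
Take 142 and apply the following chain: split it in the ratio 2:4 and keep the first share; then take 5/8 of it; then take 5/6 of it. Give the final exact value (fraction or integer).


Start with 142.
Step 1: Split 2:4, first share = 142 * 2/6 = 142/3
Step 2: Take 5/8: 142/3 * 5/8 = 355/12
Step 3: Take 5/6: 355/12 * 5/6 = 1775/72
Final result = 1775/72

1775/72


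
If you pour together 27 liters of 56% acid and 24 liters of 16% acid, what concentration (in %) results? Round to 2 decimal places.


Solute in mixture 1 = 56% of 27 L = 27*56/100 = 378/25 L
Solute in mixture 2 = 16% of 24 L = 24*16/100 = 96/25 L
Total solute = 378/25 + 96/25 = 474/25 L
Total volume = 27 + 24 = 51 L
Final concentration = 474/25/51 * 100 = 37.18%

37.18


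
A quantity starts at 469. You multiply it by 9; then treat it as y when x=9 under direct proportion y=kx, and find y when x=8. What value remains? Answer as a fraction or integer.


Start with 469.
Step 1: Multiply by 9: 469 * 9 = 4221
Step 2: Direct prop: k = (4221)/9; new y = k*8 = 4221*8/9 = 3752
Final result = 3752

3752


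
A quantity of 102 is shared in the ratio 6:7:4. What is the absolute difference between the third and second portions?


Total parts = 6 + 7 + 4 = 17
Value per part = 102 / 17 = 6
Shares: 6*6=36, 7*6=42, 4*6=24
Third share = 24, second share = 42
Difference = |24 - 42| = 18

18


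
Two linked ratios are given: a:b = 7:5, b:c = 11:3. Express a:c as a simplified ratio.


Given a:b = 7:5 and b:c = 11:3
Make b consistent. Multiply first ratio by 11: a:b = 77:55
Multiply second ratio by 5: b:c = 55:15
Now b = 55 in both, so a:b:c = 77:55:15
Therefore a:c = 77:15
Simplify by GCD: a:c = 77:15

77:15


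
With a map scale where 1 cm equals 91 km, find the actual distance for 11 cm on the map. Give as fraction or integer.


Map scale: 1 cm = 91 km
Measured distance on map = 11 cm
Set up proportion: 11 * 91 / 1
= 1001 / 1
= 1001 km

1001


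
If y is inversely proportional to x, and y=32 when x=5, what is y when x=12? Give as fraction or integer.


Inverse proportion: y = k/x
Find k: k = 5 * 32 = 160
Compute y at x=12: y = 160/12
y = 40/3

40/3


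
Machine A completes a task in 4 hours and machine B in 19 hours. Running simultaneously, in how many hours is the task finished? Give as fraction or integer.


Rate of A = 1/4 job per hour
Rate of B = 1/19 job per hour
Combined rate = 1/4 + 1/19
Find common denominator: (19 + 4)/(4*19) = 23/76
Combined rate = 23/76 job per hour
Time together = 1 / (23/76) = 76/23 hours

76/23


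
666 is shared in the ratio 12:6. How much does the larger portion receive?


Total parts = 12 + 6 = 18
Value per part = 666 / 18 = 37
First share = 12 * 37 = 444
Second share = 6 * 37 = 222
Larger share = 444

444


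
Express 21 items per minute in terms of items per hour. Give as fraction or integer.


Converting from per minute to per hour
Rate = 21 items per minute
Multiply by 60: 21 * 60
= 1260 items per hour

1260


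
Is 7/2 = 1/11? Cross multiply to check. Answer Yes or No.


Cross multiply to check 7/2 = 1/11
Left cross product: 7 * 11 = 77
Right cross product: 2 * 1 = 2
77 != 2
Not equal, so proportions differ => No

No


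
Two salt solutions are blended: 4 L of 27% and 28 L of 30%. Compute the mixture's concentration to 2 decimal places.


Solute in mixture 1 = 27% of 4 L = 4*27/100 = 27/25 L
Solute in mixture 2 = 30% of 28 L = 28*30/100 = 42/5 L
Total solute = 27/25 + 42/5 = 237/25 L
Total volume = 4 + 28 = 32 L
Final concentration = 237/25/32 * 100 = 29.63%

29.63


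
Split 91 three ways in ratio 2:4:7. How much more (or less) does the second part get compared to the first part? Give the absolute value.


Total parts = 2 + 4 + 7 = 13
Value per part = 91 / 13 = 7
Shares: 2*7=14, 4*7=28, 7*7=49
Second share = 28, first share = 14
Difference = |28 - 14| = 14

14


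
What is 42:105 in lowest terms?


Find GCD(42, 105)
GCD = 21
Divide both by 21: 42/21 = 2, 105/21 = 5
Simplified ratio = 2:5

2:5


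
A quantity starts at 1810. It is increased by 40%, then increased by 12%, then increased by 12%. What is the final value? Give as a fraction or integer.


Start: 1810
Step 1: increase by 40% => multiply by 140/100
  1810 * 140/100 = 2534
Step 2: increase by 12% => multiply by 112/100
  2534 * 112/100 = 70952/25
Step 3: increase by 12% => multiply by 112/100
  70952/25 * 112/100 = 1986656/625
Final value = 1986656/625

1986656/625


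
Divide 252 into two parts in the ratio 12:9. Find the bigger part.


Total parts = 12 + 9 = 21
Value per part = 252 / 21 = 12
First share = 12 * 12 = 144
Second share = 9 * 12 = 108
Larger share = 144

144


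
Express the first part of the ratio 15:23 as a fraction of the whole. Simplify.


Total parts = 15 + 23 = 38
First part fraction = 15/38
Simplify: 15/38 = 15/38

15/38


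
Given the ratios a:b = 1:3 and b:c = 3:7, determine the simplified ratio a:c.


Given a:b = 1:3 and b:c = 3:7
Make b consistent. Multiply first ratio by 3: a:b = 3:9
Multiply second ratio by 3: b:c = 9:21
Now b = 9 in both, so a:b:c = 3:9:21
Therefore a:c = 3:21
Simplify by GCD: a:c = 1:7

1:7


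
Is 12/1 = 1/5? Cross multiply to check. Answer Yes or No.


Cross multiply to check 12/1 = 1/5
Left cross product: 12 * 5 = 60
Right cross product: 1 * 1 = 1
60 != 1
Not equal, so proportions differ => No

No


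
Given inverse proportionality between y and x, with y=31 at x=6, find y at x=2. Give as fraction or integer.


Inverse proportion: y = k/x
Find k: k = 6 * 31 = 186
Compute y at x=2: y = 186/2
y = 93

93


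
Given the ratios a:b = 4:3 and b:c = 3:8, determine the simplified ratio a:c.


Given a:b = 4:3 and b:c = 3:8
Make b consistent. Multiply first ratio by 3: a:b = 12:9
Multiply second ratio by 3: b:c = 9:24
Now b = 9 in both, so a:b:c = 12:9:24
Therefore a:c = 12:24
Simplify by GCD: a:c = 1:2

1:2


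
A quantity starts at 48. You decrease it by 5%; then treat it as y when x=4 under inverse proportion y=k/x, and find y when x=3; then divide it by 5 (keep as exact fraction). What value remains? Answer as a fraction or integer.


Start with 48.
Step 1: Decrease by 5%: 48 * 95/100 = 228/5
Step 2: Inverse prop: k = (228/5)*4; new y = k/3 = 228/5*4/3 = 304/5
Step 3: Divide by 5: 304/5 / 5 = 304/25
Final result = 304/25

304/25


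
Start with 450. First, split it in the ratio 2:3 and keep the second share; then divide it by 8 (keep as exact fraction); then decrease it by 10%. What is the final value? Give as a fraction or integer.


Start with 450.
Step 1: Split 2:3, second share = 450 * 3/5 = 270
Step 2: Divide by 8: 270 / 8 = 135/4
Step 3: Decrease by 10%: 135/4 * 90/100 = 243/8
Final result = 243/8

243/8


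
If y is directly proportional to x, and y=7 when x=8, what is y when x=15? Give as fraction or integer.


Direct proportion: y = kx
Find k: k = 7/8 = 7/8
Compute y at x=15: y = 7/8 * 15
y = 105/8

105/8


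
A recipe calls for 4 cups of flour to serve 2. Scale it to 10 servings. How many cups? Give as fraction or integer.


Original: 4 cups for 2 servings
Target servings = 10
Scaling factor = 10/2
New amount = 4 * 10/2
= 40/2
= 20 cups

20


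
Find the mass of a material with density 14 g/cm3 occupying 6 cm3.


Using mass = density * volume
Density = 14 g/cm3
Volume = 6 cm3
Mass = 14 * 6
= 84 g

84


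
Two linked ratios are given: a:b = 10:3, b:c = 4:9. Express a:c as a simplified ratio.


Given a:b = 10:3 and b:c = 4:9
Make b consistent. Multiply first ratio by 4: a:b = 40:12
Multiply second ratio by 3: b:c = 12:27
Now b = 12 in both, so a:b:c = 40:12:27
Therefore a:c = 40:27
Simplify by GCD: a:c = 40:27

40:27


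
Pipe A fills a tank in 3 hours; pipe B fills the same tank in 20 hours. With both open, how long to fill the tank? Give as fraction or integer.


Rate of A = 1/3 job per hour
Rate of B = 1/20 job per hour
Combined rate = 1/3 + 1/20
Find common denominator: (20 + 3)/(3*20) = 23/60
Combined rate = 23/60 job per hour
Time together = 1 / (23/60) = 60/23 hours

60/23


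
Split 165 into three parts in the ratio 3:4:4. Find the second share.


Ratio = 3:4:4
Total parts = 3 + 4 + 4 = 11
Value per part = 165 / 11 = 15
First share = 3 * 15 = 45
Middle share = 4 * 15 = 60
Third share = 4 * 15 = 60

60


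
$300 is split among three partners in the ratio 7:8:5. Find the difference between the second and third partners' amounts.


Total parts = 7 + 8 + 5 = 20
Value per part = 300 / 20 = 15
Shares: 7*15=105, 8*15=120, 5*15=75
Second share = 120, third share = 75
Difference = |120 - 75| = 45

45


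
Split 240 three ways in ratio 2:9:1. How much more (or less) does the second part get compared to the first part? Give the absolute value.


Total parts = 2 + 9 + 1 = 12
Value per part = 240 / 12 = 20
Shares: 2*20=40, 9*20=180, 1*20=20
Second share = 180, first share = 40
Difference = |180 - 40| = 140

140


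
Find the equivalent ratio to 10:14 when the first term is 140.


Original ratio: 10:14
First term target: 140
Scale factor = 140 / 10 = 14
Multiply second term: 14 * 14 = 196
Equivalent ratio = 140:196

140:196


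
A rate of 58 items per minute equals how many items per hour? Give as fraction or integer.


Converting from per minute to per hour
Rate = 58 items per minute
Multiply by 60: 58 * 60
= 3480 items per hour

3480


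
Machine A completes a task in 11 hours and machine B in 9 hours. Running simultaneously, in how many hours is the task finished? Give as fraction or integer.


Rate of A = 1/11 job per hour
Rate of B = 1/9 job per hour
Combined rate = 1/11 + 1/9
Find common denominator: (9 + 11)/(11*9) = 20/99
Combined rate = 20/99 job per hour
Time together = 1 / (20/99) = 99/20 hours

99/20


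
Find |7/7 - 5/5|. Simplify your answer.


Simplify: 7/7 = 1 and 5/5 = 1
Find common denominator: LCD = 1
Convert: 1/1 and 1/1
Difference = |1 - 1|/1 = 0/1
Simplified = 0

0


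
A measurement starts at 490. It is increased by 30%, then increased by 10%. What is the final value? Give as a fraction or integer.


Start: 490
Step 1: increase by 30% => multiply by 130/100
  490 * 130/100 = 637
Step 2: increase by 10% => multiply by 110/100
  637 * 110/100 = 7007/10
Final value = 7007/10

7007/10


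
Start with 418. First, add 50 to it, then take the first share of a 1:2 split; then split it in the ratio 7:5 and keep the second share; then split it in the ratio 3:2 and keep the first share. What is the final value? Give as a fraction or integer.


Start with 418.
Step 1: Add 50: 418+50=468; split 1:2 first = 468*1/3 = 156
Step 2: Split 7:5, second share = 156 * 5/12 = 65
Step 3: Split 3:2, first share = 65 * 3/5 = 39
Final result = 39

39


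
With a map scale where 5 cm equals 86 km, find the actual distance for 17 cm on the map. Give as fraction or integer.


Map scale: 5 cm = 86 km
Measured distance on map = 17 cm
Set up proportion: 17 * 86 / 5
= 1462 / 5
= 1462/5 km

1462/5


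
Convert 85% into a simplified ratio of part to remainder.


Part = 85%, Remainder = 15%
Ratio = 85:15
GCD(85, 15) = 5
Simplify: 17:3 = 17:3

17:3


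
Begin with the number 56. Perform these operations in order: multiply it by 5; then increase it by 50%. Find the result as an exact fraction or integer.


Start with 56.
Step 1: Multiply by 5: 56 * 5 = 280
Step 2: Increase by 50%: 280 * 150/100 = 420
Final result = 420

420


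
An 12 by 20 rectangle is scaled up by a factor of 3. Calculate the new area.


Original dimensions: 12 x 20
Enlargement factor = 3
New width = 12 * 3 = 36
New height = 20 * 3 = 60
New area = 36 * 60 = 2160

2160


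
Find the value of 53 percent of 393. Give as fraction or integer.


Compute 53% of 393
Convert percentage: 53% = 53/100
Multiply: 393 * 53/100
= 20829/100
= 20829/100

20829/100


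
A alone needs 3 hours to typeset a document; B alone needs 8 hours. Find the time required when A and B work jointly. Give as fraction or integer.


Rate of A = 1/3 job per hour
Rate of B = 1/8 job per hour
Combined rate = 1/3 + 1/8
Find common denominator: (8 + 3)/(3*8) = 11/24
Combined rate = 11/24 job per hour
Time together = 1 / (11/24) = 24/11 hours

24/11


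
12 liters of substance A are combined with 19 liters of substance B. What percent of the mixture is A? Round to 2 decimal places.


Volume of A = 12 L
Volume of B = 19 L
Total volume = 12 + 19 = 31 L
Percentage of A = (12/31) * 100
= 38.71%

38.71


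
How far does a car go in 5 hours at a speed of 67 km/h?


Using distance = speed * time
Speed = 67 km/h
Time = 5 hours
Distance = 67 * 5
= 335 km

335


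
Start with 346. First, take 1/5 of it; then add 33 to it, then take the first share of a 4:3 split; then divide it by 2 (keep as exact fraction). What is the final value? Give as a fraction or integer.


Start with 346.
Step 1: Take 1/5: 346 * 1/5 = 346/5
Step 2: Add 33: 346/5+33=511/5; split 4:3 first = 511/5*4/7 = 292/5
Step 3: Divide by 2: 292/5 / 2 = 146/5
Final result = 146/5

146/5


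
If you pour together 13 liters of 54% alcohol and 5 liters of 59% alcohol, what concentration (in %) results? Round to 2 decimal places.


Solute in mixture 1 = 54% of 13 L = 13*54/100 = 351/50 L
Solute in mixture 2 = 59% of 5 L = 5*59/100 = 59/20 L
Total solute = 351/50 + 59/20 = 997/100 L
Total volume = 13 + 5 = 18 L
Final concentration = 997/100/18 * 100 = 55.39%

55.39


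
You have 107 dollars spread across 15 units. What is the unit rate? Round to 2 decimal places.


Total dollars = 107
Number of units = 15
Unit rate = 107 / 15
= 7.13 dollars per unit

7.13


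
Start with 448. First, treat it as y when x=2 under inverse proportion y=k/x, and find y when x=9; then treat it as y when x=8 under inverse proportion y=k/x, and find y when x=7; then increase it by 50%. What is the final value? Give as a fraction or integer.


Start with 448.
Step 1: Inverse prop: k = (448)*2; new y = k/9 = 448*2/9 = 896/9
Step 2: Inverse prop: k = (896/9)*8; new y = k/7 = 896/9*8/7 = 1024/9
Step 3: Increase by 50%: 1024/9 * 150/100 = 512/3
Final result = 512/3

512/3


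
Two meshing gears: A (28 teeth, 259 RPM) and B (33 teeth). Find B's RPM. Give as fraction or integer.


Gear ratio: teeth_A * RPM_A = teeth_B * RPM_B
28 * 259 = 33 * RPM_B
7252 = 33 * RPM_B
RPM_B = 7252 / 33
RPM_B = 7252/33

7252/33


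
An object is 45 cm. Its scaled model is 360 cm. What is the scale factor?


Original length = 45 cm
Scaled length = 360 cm
Scale factor = 360 / 45
= 8

8


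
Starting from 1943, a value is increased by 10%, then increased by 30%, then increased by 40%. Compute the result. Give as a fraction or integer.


Start: 1943
Step 1: increase by 10% => multiply by 110/100
  1943 * 110/100 = 21373/10
Step 2: increase by 30% => multiply by 130/100
  21373/10 * 130/100 = 277849/100
Step 3: increase by 40% => multiply by 140/100
  277849/100 * 140/100 = 1944943/500
Final value = 1944943/500

1944943/500


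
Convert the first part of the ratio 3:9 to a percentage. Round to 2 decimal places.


Total parts = 3 + 9 = 12
First part fraction = 3/12
Percentage = (3/12) * 100
= 0.25 * 100
= 25.00%

25.00


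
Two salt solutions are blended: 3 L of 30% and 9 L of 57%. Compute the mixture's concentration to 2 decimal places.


Solute in mixture 1 = 30% of 3 L = 3*30/100 = 9/10 L
Solute in mixture 2 = 57% of 9 L = 9*57/100 = 513/100 L
Total solute = 9/10 + 513/100 = 603/100 L
Total volume = 3 + 9 = 12 L
Final concentration = 603/100/12 * 100 = 50.25%

50.25


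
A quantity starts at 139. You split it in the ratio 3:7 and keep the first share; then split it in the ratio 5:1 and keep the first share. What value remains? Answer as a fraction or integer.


Start with 139.
Step 1: Split 3:7, first share = 139 * 3/10 = 417/10
Step 2: Split 5:1, first share = 417/10 * 5/6 = 139/4
Final result = 139/4

139/4


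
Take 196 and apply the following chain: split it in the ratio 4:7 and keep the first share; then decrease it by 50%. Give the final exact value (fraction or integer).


Start with 196.
Step 1: Split 4:7, first share = 196 * 4/11 = 784/11
Step 2: Decrease by 50%: 784/11 * 50/100 = 392/11
Final result = 392/11

392/11


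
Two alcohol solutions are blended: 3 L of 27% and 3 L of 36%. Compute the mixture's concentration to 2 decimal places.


Solute in mixture 1 = 27% of 3 L = 3*27/100 = 81/100 L
Solute in mixture 2 = 36% of 3 L = 3*36/100 = 27/25 L
Total solute = 81/100 + 27/25 = 189/100 L
Total volume = 3 + 3 = 6 L
Final concentration = 189/100/6 * 100 = 31.50%

31.50


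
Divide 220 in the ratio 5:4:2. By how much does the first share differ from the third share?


Total parts = 5 + 4 + 2 = 11
Value per part = 220 / 11 = 20
Shares: 5*20=100, 4*20=80, 2*20=40
First share = 100, third share = 40
Difference = |100 - 40| = 60

60


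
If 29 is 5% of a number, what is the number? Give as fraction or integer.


Given: 29 is 5% of the whole
Set up: 29 = 5/100 * whole
whole = 29 * 100 / 5
whole = 2900 / 5
whole = 580

580


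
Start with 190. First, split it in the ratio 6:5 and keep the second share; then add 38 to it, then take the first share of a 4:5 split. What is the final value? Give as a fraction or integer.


Start with 190.
Step 1: Split 6:5, second share = 190 * 5/11 = 950/11
Step 2: Add 38: 950/11+38=1368/11; split 4:5 first = 1368/11*4/9 = 608/11
Final result = 608/11

608/11


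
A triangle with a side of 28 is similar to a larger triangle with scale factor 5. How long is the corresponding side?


Similar triangles have proportional sides
Scale factor = 5
Smaller side = 28
Corresponding larger side = 28 * 5
= 140

140


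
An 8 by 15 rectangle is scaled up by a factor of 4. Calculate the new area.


Original dimensions: 8 x 15
Enlargement factor = 4
New width = 8 * 4 = 32
New height = 15 * 4 = 60
New area = 32 * 60 = 1920

1920


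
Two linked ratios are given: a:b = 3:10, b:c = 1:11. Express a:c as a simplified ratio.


Given a:b = 3:10 and b:c = 1:11
Make b consistent. Multiply first ratio by 1: a:b = 3:10
Multiply second ratio by 10: b:c = 10:110
Now b = 10 in both, so a:b:c = 3:10:110
Therefore a:c = 3:110
Simplify by GCD: a:c = 3:110

3:110


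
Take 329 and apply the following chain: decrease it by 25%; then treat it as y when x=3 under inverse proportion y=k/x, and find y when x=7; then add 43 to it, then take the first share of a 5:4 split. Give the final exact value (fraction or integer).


Start with 329.
Step 1: Decrease by 25%: 329 * 75/100 = 987/4
Step 2: Inverse prop: k = (987/4)*3; new y = k/7 = 987/4*3/7 = 423/4
Step 3: Add 43: 423/4+43=595/4; split 5:4 first = 595/4*5/9 = 2975/36
Final result = 2975/36

2975/36


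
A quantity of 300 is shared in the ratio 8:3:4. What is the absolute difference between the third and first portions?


Total parts = 8 + 3 + 4 = 15
Value per part = 300 / 15 = 20
Shares: 8*20=160, 3*20=60, 4*20=80
Third share = 80, first share = 160
Difference = |80 - 160| = 80

80


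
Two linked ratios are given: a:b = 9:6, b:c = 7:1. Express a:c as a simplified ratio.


Given a:b = 9:6 and b:c = 7:1
Make b consistent. Multiply first ratio by 7: a:b = 63:42
Multiply second ratio by 6: b:c = 42:6
Now b = 42 in both, so a:b:c = 63:42:6
Therefore a:c = 63:6
Simplify by GCD: a:c = 21:2

21:2


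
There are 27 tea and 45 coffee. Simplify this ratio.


Find GCD(27, 45)
GCD = 9
Divide both by 9: 27/9 = 3, 45/9 = 5
Simplified ratio = 3:5

3:5


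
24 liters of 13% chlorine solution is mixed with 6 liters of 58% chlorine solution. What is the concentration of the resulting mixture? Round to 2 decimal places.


Solute in mixture 1 = 13% of 24 L = 24*13/100 = 78/25 L
Solute in mixture 2 = 58% of 6 L = 6*58/100 = 87/25 L
Total solute = 78/25 + 87/25 = 33/5 L
Total volume = 24 + 6 = 30 L
Final concentration = 33/5/30 * 100 = 22.00%

22.00


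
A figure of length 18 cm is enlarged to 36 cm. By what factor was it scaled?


Original length = 18 cm
Scaled length = 36 cm
Scale factor = 36 / 18
= 2

2


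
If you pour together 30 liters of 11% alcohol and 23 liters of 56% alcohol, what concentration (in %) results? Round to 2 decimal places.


Solute in mixture 1 = 11% of 30 L = 30*11/100 = 33/10 L
Solute in mixture 2 = 56% of 23 L = 23*56/100 = 322/25 L
Total solute = 33/10 + 322/25 = 809/50 L
Total volume = 30 + 23 = 53 L
Final concentration = 809/50/53 * 100 = 30.53%

30.53


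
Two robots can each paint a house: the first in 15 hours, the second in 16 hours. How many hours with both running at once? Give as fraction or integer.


Rate of A = 1/15 job per hour
Rate of B = 1/16 job per hour
Combined rate = 1/15 + 1/16
Find common denominator: (16 + 15)/(15*16) = 31/240
Combined rate = 31/240 job per hour
Time together = 1 / (31/240) = 240/31 hours

240/31


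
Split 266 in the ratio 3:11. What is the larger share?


Total parts = 3 + 11 = 14
Value per part = 266 / 14 = 19
First share = 3 * 19 = 57
Second share = 11 * 19 = 209
Larger share = 209

209


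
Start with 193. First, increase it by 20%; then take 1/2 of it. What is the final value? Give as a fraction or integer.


Start with 193.
Step 1: Increase by 20%: 193 * 120/100 = 1158/5
Step 2: Take 1/2: 1158/5 * 1/2 = 579/5
Final result = 579/5

579/5


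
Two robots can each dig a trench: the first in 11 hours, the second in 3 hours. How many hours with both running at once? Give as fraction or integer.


Rate of A = 1/11 job per hour
Rate of B = 1/3 job per hour
Combined rate = 1/11 + 1/3
Find common denominator: (3 + 11)/(11*3) = 14/33
Combined rate = 14/33 job per hour
Time together = 1 / (14/33) = 33/14 hours

33/14


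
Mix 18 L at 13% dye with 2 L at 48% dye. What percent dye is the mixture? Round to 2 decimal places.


Solute in mixture 1 = 13% of 18 L = 18*13/100 = 117/50 L
Solute in mixture 2 = 48% of 2 L = 2*48/100 = 24/25 L
Total solute = 117/50 + 24/25 = 33/10 L
Total volume = 18 + 2 = 20 L
Final concentration = 33/10/20 * 100 = 16.50%

16.50


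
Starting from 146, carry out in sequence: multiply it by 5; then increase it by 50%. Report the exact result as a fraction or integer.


Start with 146.
Step 1: Multiply by 5: 146 * 5 = 730
Step 2: Increase by 50%: 730 * 150/100 = 1095
Final result = 1095

1095


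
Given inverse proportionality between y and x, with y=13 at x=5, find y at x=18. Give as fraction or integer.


Inverse proportion: y = k/x
Find k: k = 5 * 13 = 65
Compute y at x=18: y = 65/18
y = 65/18

65/18


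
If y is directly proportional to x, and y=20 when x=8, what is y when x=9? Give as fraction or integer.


Direct proportion: y = kx
Find k: k = 20/8 = 5/2
Compute y at x=9: y = 5/2 * 9
y = 45/2

45/2


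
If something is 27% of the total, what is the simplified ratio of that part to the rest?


Part = 27%, Remainder = 73%
Ratio = 27:73
GCD(27, 73) = 1
Simplify: 27:73 = 27:73

27:73


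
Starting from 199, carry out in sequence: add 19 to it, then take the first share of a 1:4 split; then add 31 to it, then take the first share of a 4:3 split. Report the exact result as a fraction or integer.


Start with 199.
Step 1: Add 19: 199+19=218; split 1:4 first = 218*1/5 = 218/5
Step 2: Add 31: 218/5+31=373/5; split 4:3 first = 373/5*4/7 = 1492/35
Final result = 1492/35

1492/35


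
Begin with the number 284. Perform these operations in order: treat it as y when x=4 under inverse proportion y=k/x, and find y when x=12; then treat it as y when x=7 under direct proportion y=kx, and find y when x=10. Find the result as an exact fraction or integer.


Start with 284.
Step 1: Inverse prop: k = (284)*4; new y = k/12 = 284*4/12 = 284/3
Step 2: Direct prop: k = (284/3)/7; new y = k*10 = 284/3*10/7 = 2840/21
Final result = 2840/21

2840/21


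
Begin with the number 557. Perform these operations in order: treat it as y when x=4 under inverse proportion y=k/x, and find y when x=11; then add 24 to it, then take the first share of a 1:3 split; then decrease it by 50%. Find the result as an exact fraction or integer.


Start with 557.
Step 1: Inverse prop: k = (557)*4; new y = k/11 = 557*4/11 = 2228/11
Step 2: Add 24: 2228/11+24=2492/11; split 1:3 first = 2492/11*1/4 = 623/11
Step 3: Decrease by 50%: 623/11 * 50/100 = 623/22
Final result = 623/22

623/22


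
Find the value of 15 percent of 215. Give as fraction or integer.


Compute 15% of 215
Convert percentage: 15% = 15/100
Multiply: 215 * 15/100
= 3225/100
= 129/4

129/4


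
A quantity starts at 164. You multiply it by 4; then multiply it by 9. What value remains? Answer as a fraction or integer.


Start with 164.
Step 1: Multiply by 4: 164 * 4 = 656
Step 2: Multiply by 9: 656 * 9 = 5904
Final result = 5904

5904


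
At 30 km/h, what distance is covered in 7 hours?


Using distance = speed * time
Speed = 30 km/h
Time = 7 hours
Distance = 30 * 7
= 210 km

210


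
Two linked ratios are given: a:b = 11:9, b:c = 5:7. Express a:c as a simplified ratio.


Given a:b = 11:9 and b:c = 5:7
Make b consistent. Multiply first ratio by 5: a:b = 55:45
Multiply second ratio by 9: b:c = 45:63
Now b = 45 in both, so a:b:c = 55:45:63
Therefore a:c = 55:63
Simplify by GCD: a:c = 55:63

55:63
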